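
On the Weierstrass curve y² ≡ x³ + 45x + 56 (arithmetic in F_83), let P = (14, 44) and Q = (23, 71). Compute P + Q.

(55, 82)

(14, 44) + (23, 71). λ = (71 - 44)/(23 - 14) ≡ 27/9 mod 83. 9⁻¹ ≡ 37 (mod 83), so λ ≡ 3.
  x = λ² - 14 - 23 = 9 - 37 ≡ 55; y = λ·(14 - 55) - 44 ≡ 82. → (55, 82)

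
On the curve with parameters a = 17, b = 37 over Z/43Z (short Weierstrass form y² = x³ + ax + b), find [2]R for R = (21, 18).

(2, 6)

tangent at (21, 18): λ = (3·21² + 17)/(2·18) ≡ 7/36. 36⁻¹ ≡ 6 (mod 43), so λ ≡ 7·6 ≡ 42.
  x = λ² - 21 - 21 = 1764 - 42 ≡ 2; y = λ·(21 - 2) - 18 ≡ 6. → (2, 6)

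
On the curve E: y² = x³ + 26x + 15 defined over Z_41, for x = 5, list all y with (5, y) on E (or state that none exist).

none

x³ + 26x + 15 = 270 ≡ 24 (mod 41).
24 is a non-residue mod 41; no y exists.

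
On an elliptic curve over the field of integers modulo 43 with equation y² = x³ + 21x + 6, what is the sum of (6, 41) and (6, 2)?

The two points share x = 6 and their y-coordinates satisfy 41 + 2 ≡ 0 (mod 43), so they are inverses. Their sum is ∞.

O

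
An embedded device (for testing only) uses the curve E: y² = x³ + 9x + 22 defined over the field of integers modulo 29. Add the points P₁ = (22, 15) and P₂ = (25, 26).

(18, 19)

(22, 15) + (25, 26). λ = (26 - 15)/(25 - 22) ≡ 11/3 mod 29. 3⁻¹ ≡ 10 (mod 29), so λ ≡ 23.
  x = λ² - 22 - 25 = 529 - 47 ≡ 18; y = λ·(22 - 18) - 15 ≡ 19. → (18, 19)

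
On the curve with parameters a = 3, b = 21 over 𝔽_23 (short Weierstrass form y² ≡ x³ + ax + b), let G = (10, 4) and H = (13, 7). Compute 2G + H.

First 2G:
Repeated addition: build up to 2G.
2G: tangent at (10, 4): λ = (3·10² + 3)/(2·4) ≡ 4/8. 8⁻¹ ≡ 3 (mod 23), so λ ≡ 4·3 ≡ 12.
  x = λ² - 10 - 10 = 144 - 20 ≡ 9; y = λ·(10 - 9) - 4 ≡ 8. → (9, 8)
2G = (9, 8).
Finally 2G + H:
(9, 8) + (13, 7). λ = (7 - 8)/(13 - 9) ≡ 22/4 mod 23. 4⁻¹ ≡ 6 (mod 23), so λ ≡ 17.
  x = λ² - 9 - 13 = 289 - 22 ≡ 14; y = λ·(9 - 14) - 8 ≡ 22. → (14, 22)

(14, 22)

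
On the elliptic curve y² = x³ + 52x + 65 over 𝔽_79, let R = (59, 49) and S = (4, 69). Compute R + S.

(54, 21)

(59, 49) + (4, 69). λ = (69 - 49)/(4 - 59) ≡ 20/24 mod 79. 24⁻¹ ≡ 56 (mod 79) since 24·56 = 1344 ≡ 1, so λ ≡ 14.
  x = λ² - 59 - 4 = 196 - 63 ≡ 54; y = λ·(59 - 54) - 49 ≡ 21. → (54, 21)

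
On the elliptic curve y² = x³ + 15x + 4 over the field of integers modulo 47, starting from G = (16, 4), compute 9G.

(43, 31)

Repeated addition: build up to 9G.
2G: tangent at (16, 4): λ = (3·16² + 15)/(2·4) ≡ 31/8. 8⁻¹ ≡ 6 (mod 47), so λ ≡ 31·6 ≡ 45.
  x = λ² - 16 - 16 = 2025 - 32 ≡ 19; y = λ·(16 - 19) - 4 ≡ 2. → (19, 2)
3G: (19, 2) + (16, 4). λ = (4 - 2)/(16 - 19) ≡ 2/44 mod 47. 44⁻¹ ≡ 31 (mod 47), so λ ≡ 15.
  x = λ² - 19 - 16 = 225 - 35 ≡ 2; y = λ·(19 - 2) - 2 ≡ 18. → (2, 18)
4G: (2, 18) + (16, 4). λ = (4 - 18)/(16 - 2) ≡ 33/14 mod 47. 14⁻¹ ≡ 37 (mod 47) since 14·37 = 518 ≡ 1, so λ ≡ 46.
  x = λ² - 2 - 16 = 2116 - 18 ≡ 30; y = λ·(2 - 30) - 18 ≡ 10. → (30, 10)
5G: (30, 10) + (16, 4). λ = (4 - 10)/(16 - 30) ≡ 41/33 mod 47. 33⁻¹ ≡ 10 (mod 47), so λ ≡ 34.
  x = λ² - 30 - 16 = 1156 - 46 ≡ 29; y = λ·(30 - 29) - 10 ≡ 24. → (29, 24)
6G: (29, 24) + (16, 4). λ = (4 - 24)/(16 - 29) ≡ 27/34 mod 47. 34⁻¹ ≡ 18 (mod 47), so λ ≡ 16.
  x = λ² - 29 - 16 = 256 - 45 ≡ 23; y = λ·(29 - 23) - 24 ≡ 25. → (23, 25)
7G: (23, 25) + (16, 4). λ = (4 - 25)/(16 - 23) ≡ 26/40 mod 47. 40⁻¹ ≡ 20 (mod 47) since 40·20 = 800 ≡ 1, so λ ≡ 3.
  x = λ² - 23 - 16 = 9 - 39 ≡ 17; y = λ·(23 - 17) - 25 ≡ 40. → (17, 40)
8G: (17, 40) + (16, 4). λ = (4 - 40)/(16 - 17) ≡ 11/46 mod 47. 46⁻¹ ≡ 46 (mod 47), so λ ≡ 36.
  x = λ² - 17 - 16 = 1296 - 33 ≡ 41; y = λ·(17 - 41) - 40 ≡ 36. → (41, 36)
9G: (41, 36) + (16, 4). λ = (4 - 36)/(16 - 41) ≡ 15/22 mod 47. 22⁻¹ ≡ 15 (mod 47), so λ ≡ 37.
  x = λ² - 41 - 16 = 1369 - 57 ≡ 43; y = λ·(41 - 43) - 36 ≡ 31. → (43, 31)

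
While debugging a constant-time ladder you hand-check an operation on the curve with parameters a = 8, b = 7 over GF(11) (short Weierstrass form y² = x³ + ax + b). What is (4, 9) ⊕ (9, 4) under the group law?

(4, 9) + (9, 4). λ = (4 - 9)/(9 - 4) ≡ 6/5 mod 11. 5⁻¹ ≡ 9 (mod 11), so λ ≡ 10.
  x = λ² - 4 - 9 = 100 - 13 ≡ 10; y = λ·(4 - 10) - 9 ≡ 8. → (10, 8)

(10, 8)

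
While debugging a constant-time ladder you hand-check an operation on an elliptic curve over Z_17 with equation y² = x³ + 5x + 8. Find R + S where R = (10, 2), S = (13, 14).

(10, 2) + (13, 14). λ = (14 - 2)/(13 - 10) ≡ 12/3 mod 17. 3⁻¹ ≡ 6 (mod 17), so λ ≡ 4.
  x = λ² - 10 - 13 = 16 - 23 ≡ 10; y = λ·(10 - 10) - 2 ≡ 15. → (10, 15)

(10, 15)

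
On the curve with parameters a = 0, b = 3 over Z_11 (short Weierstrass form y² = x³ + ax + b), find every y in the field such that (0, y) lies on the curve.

x³ + 0x + 3 = 3 ≡ 3 (mod 11).
Square roots of 3 mod 11: 5 and 6 (since 5² = 25 ≡ 3).

5, 6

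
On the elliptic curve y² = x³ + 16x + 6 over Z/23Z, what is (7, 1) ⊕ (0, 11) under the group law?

(11, 8)

(7, 1) + (0, 11). λ = (11 - 1)/(0 - 7) ≡ 10/16 mod 23. 16⁻¹ ≡ 13 (mod 23), so λ ≡ 15.
  x = λ² - 7 - 0 = 225 - 7 ≡ 11; y = λ·(7 - 11) - 1 ≡ 8. → (11, 8)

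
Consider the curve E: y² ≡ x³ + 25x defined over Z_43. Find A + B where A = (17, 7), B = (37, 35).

(3, 4)

(17, 7) + (37, 35). λ = (35 - 7)/(37 - 17) ≡ 28/20 mod 43. 20⁻¹ ≡ 28 (mod 43), so λ ≡ 10.
  x = λ² - 17 - 37 = 100 - 54 ≡ 3; y = λ·(17 - 3) - 7 ≡ 4. → (3, 4)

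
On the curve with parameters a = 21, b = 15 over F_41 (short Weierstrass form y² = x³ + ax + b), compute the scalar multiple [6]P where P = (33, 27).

Repeated addition: build up to 6P.
2P: tangent at (33, 27): λ = (3·33² + 21)/(2·27) ≡ 8/13. 13⁻¹ ≡ 19 (mod 41), so λ ≡ 8·19 ≡ 29.
  x = λ² - 33 - 33 = 841 - 66 ≡ 37; y = λ·(33 - 37) - 27 ≡ 21. → (37, 21)
3P: (37, 21) + (33, 27). λ = (27 - 21)/(33 - 37) ≡ 6/37 mod 41. 37⁻¹ ≡ 10 (mod 41) since 37·10 = 370 ≡ 1, so λ ≡ 19.
  x = λ² - 37 - 33 = 361 - 70 ≡ 4; y = λ·(37 - 4) - 21 ≡ 32. → (4, 32)
4P: (4, 32) + (33, 27). λ = (27 - 32)/(33 - 4) ≡ 36/29 mod 41. 29⁻¹ ≡ 17 (mod 41), so λ ≡ 38.
  x = λ² - 4 - 33 = 1444 - 37 ≡ 13; y = λ·(4 - 13) - 32 ≡ 36. → (13, 36)
5P: (13, 36) + (33, 27). λ = (27 - 36)/(33 - 13) ≡ 32/20 mod 41. 20⁻¹ ≡ 39 (mod 41), so λ ≡ 18.
  x = λ² - 13 - 33 = 324 - 46 ≡ 32; y = λ·(13 - 32) - 36 ≡ 32. → (32, 32)
6P: (32, 32) + (33, 27). λ = (27 - 32)/(33 - 32) ≡ 36/1 mod 41. 1⁻¹ ≡ 1 (mod 41), so λ ≡ 36.
  x = λ² - 32 - 33 = 1296 - 65 ≡ 1; y = λ·(32 - 1) - 32 ≡ 18. → (1, 18)

(1, 18)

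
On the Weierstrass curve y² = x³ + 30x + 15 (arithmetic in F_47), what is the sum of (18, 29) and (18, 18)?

The two points share x = 18 and their y-coordinates satisfy 29 + 18 ≡ 0 (mod 47), so they are inverses. Their sum is 𝒪.

O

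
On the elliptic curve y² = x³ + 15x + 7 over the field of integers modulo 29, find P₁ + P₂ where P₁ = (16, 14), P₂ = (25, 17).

(16, 14) + (25, 17). λ = (17 - 14)/(25 - 16) ≡ 3/9 mod 29. 9⁻¹ ≡ 13 (mod 29), so λ ≡ 10.
  x = λ² - 16 - 25 = 100 - 41 ≡ 1; y = λ·(16 - 1) - 14 ≡ 20. → (1, 20)

(1, 20)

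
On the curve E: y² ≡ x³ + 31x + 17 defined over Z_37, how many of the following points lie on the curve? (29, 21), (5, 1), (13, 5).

2

(29, 21): 21² ≡ 34, rhs ≡ 34 → on.
(5, 1): 1² ≡ 1, rhs ≡ 1 → on.
(13, 5): 5² ≡ 25, rhs ≡ 27 → off.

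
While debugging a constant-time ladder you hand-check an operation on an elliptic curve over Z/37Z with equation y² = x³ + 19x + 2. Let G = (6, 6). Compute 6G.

Repeated addition: build up to 6G.
2G: tangent at (6, 6): λ = (3·6² + 19)/(2·6) ≡ 16/12. 12⁻¹ ≡ 34 (mod 37), so λ ≡ 16·34 ≡ 26.
  x = λ² - 6 - 6 = 676 - 12 ≡ 35; y = λ·(6 - 35) - 6 ≡ 17. → (35, 17)
3G: (35, 17) + (6, 6). λ = (6 - 17)/(6 - 35) ≡ 26/8 mod 37. 8⁻¹ ≡ 14 (mod 37) since 8·14 = 112 ≡ 1, so λ ≡ 31.
  x = λ² - 35 - 6 = 961 - 41 ≡ 32; y = λ·(35 - 32) - 17 ≡ 2. → (32, 2)
4G: (32, 2) + (6, 6). λ = (6 - 2)/(6 - 32) ≡ 4/11 mod 37. 11⁻¹ ≡ 27 (mod 37) since 11·27 = 297 ≡ 1, so λ ≡ 34.
  x = λ² - 32 - 6 = 1156 - 38 ≡ 8; y = λ·(32 - 8) - 2 ≡ 0. → (8, 0)
5G: (8, 0) + (6, 6). λ = (6 - 0)/(6 - 8) ≡ 6/35 mod 37. 35⁻¹ ≡ 18 (mod 37) since 35·18 = 630 ≡ 1, so λ ≡ 34.
  x = λ² - 8 - 6 = 1156 - 14 ≡ 32; y = λ·(8 - 32) - 0 ≡ 35. → (32, 35)
6G: (32, 35) + (6, 6). λ = (6 - 35)/(6 - 32) ≡ 8/11 mod 37. 11⁻¹ ≡ 27 (mod 37), so λ ≡ 31.
  x = λ² - 32 - 6 = 961 - 38 ≡ 35; y = λ·(32 - 35) - 35 ≡ 20. → (35, 20)

(35, 20)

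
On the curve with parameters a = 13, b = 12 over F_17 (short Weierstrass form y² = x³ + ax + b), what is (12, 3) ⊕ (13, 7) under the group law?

(12, 3) + (13, 7). λ = (7 - 3)/(13 - 12) ≡ 4/1 mod 17. 1⁻¹ ≡ 1 (mod 17) since 1·1 = 1 ≡ 1, so λ ≡ 4.
  x = λ² - 12 - 13 = 16 - 25 ≡ 8; y = λ·(12 - 8) - 3 ≡ 13. → (8, 13)

(8, 13)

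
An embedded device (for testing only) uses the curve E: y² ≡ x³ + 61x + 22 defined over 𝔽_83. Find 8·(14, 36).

Write Q = (14, 36).
Repeated addition: build up to 8Q.
2Q: tangent at (14, 36): λ = (3·14² + 61)/(2·36) ≡ 68/72. 72⁻¹ ≡ 15 (mod 83), so λ ≡ 68·15 ≡ 24.
  x = λ² - 14 - 14 = 576 - 28 ≡ 50; y = λ·(14 - 50) - 36 ≡ 13. → (50, 13)
3Q: (50, 13) + (14, 36). λ = (36 - 13)/(14 - 50) ≡ 23/47 mod 83. 47⁻¹ ≡ 53 (mod 83), so λ ≡ 57.
  x = λ² - 50 - 14 = 3249 - 64 ≡ 31; y = λ·(50 - 31) - 13 ≡ 74. → (31, 74)
4Q: (31, 74) + (14, 36). λ = (36 - 74)/(14 - 31) ≡ 45/66 mod 83. 66⁻¹ ≡ 39 (mod 83) since 66·39 = 2574 ≡ 1, so λ ≡ 12.
  x = λ² - 31 - 14 = 144 - 45 ≡ 16; y = λ·(31 - 16) - 74 ≡ 23. → (16, 23)
5Q: (16, 23) + (14, 36). λ = (36 - 23)/(14 - 16) ≡ 13/81 mod 83. 81⁻¹ ≡ 41 (mod 83) since 81·41 = 3321 ≡ 1, so λ ≡ 35.
  x = λ² - 16 - 14 = 1225 - 30 ≡ 33; y = λ·(16 - 33) - 23 ≡ 46. → (33, 46)
6Q: (33, 46) + (14, 36). λ = (36 - 46)/(14 - 33) ≡ 73/64 mod 83. 64⁻¹ ≡ 48 (mod 83), so λ ≡ 18.
  x = λ² - 33 - 14 = 324 - 47 ≡ 28; y = λ·(33 - 28) - 46 ≡ 44. → (28, 44)
7Q: (28, 44) + (14, 36). λ = (36 - 44)/(14 - 28) ≡ 75/69 mod 83. 69⁻¹ ≡ 77 (mod 83) since 69·77 = 5313 ≡ 1, so λ ≡ 48.
  x = λ² - 28 - 14 = 2304 - 42 ≡ 21; y = λ·(28 - 21) - 44 ≡ 43. → (21, 43)
8Q: (21, 43) + (14, 36). λ = (36 - 43)/(14 - 21) ≡ 76/76 mod 83. 76⁻¹ ≡ 71 (mod 83), so λ ≡ 1.
  x = λ² - 21 - 14 = 1 - 35 ≡ 49; y = λ·(21 - 49) - 43 ≡ 12. → (49, 12)

(49, 12)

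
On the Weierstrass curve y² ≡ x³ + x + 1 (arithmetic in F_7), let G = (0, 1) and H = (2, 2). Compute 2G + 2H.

(2, 2)

First 2G:
Repeated addition: build up to 2G.
2G: tangent at (0, 1): λ = (3·0² + 1)/(2·1) ≡ 1/2. 2⁻¹ ≡ 4 (mod 7) since 2·4 = 8 ≡ 1, so λ ≡ 1·4 ≡ 4.
  x = λ² - 0 - 0 = 16 - 0 ≡ 2; y = λ·(0 - 2) - 1 ≡ 5. → (2, 5)
2G = (2, 5).
Next 2H:
Repeated addition: build up to 2H.
2H: tangent at (2, 2): λ = (3·2² + 1)/(2·2) ≡ 6/4. 4⁻¹ ≡ 2 (mod 7), so λ ≡ 6·2 ≡ 5.
  x = λ² - 2 - 2 = 25 - 4 ≡ 0; y = λ·(2 - 0) - 2 ≡ 1. → (0, 1)
2H = (0, 1).
Finally 2G + 2H:
(2, 5) + (0, 1). λ = (1 - 5)/(0 - 2) ≡ 3/5 mod 7. 5⁻¹ ≡ 3 (mod 7) since 5·3 = 15 ≡ 1, so λ ≡ 2.
  x = λ² - 2 - 0 = 4 - 2 ≡ 2; y = λ·(2 - 2) - 5 ≡ 2. → (2, 2)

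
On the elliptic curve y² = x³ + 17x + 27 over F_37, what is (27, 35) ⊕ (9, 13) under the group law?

(27, 35) + (9, 13). λ = (13 - 35)/(9 - 27) ≡ 15/19 mod 37. 19⁻¹ ≡ 2 (mod 37), so λ ≡ 30.
  x = λ² - 27 - 9 = 900 - 36 ≡ 13; y = λ·(27 - 13) - 35 ≡ 15. → (13, 15)

(13, 15)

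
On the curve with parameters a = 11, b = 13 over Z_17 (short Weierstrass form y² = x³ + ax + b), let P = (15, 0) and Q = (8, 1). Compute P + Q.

(2, 3)

(15, 0) + (8, 1). λ = (1 - 0)/(8 - 15) ≡ 1/10 mod 17. 10⁻¹ ≡ 12 (mod 17), so λ ≡ 12.
  x = λ² - 15 - 8 = 144 - 23 ≡ 2; y = λ·(15 - 2) - 0 ≡ 3. → (2, 3)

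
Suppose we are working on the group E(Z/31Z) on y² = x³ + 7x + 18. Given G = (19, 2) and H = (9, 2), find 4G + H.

(9, 29)

First 4G:
Repeated addition: build up to 4G.
2G: tangent at (19, 2): λ = (3·19² + 7)/(2·2) ≡ 5/4. 4⁻¹ ≡ 8 (mod 31) since 4·8 = 32 ≡ 1, so λ ≡ 5·8 ≡ 9.
  x = λ² - 19 - 19 = 81 - 38 ≡ 12; y = λ·(19 - 12) - 2 ≡ 30. → (12, 30)
3G: (12, 30) + (19, 2). λ = (2 - 30)/(19 - 12) ≡ 3/7 mod 31. 7⁻¹ ≡ 9 (mod 31) since 7·9 = 63 ≡ 1, so λ ≡ 27.
  x = λ² - 12 - 19 = 729 - 31 ≡ 16; y = λ·(12 - 16) - 30 ≡ 17. → (16, 17)
4G: (16, 17) + (19, 2). λ = (2 - 17)/(19 - 16) ≡ 16/3 mod 31. 3⁻¹ ≡ 21 (mod 31), so λ ≡ 26.
  x = λ² - 16 - 19 = 676 - 35 ≡ 21; y = λ·(16 - 21) - 17 ≡ 8. → (21, 8)
4G = (21, 8).
Finally 4G + H:
(21, 8) + (9, 2). λ = (2 - 8)/(9 - 21) ≡ 25/19 mod 31. 19⁻¹ ≡ 18 (mod 31) since 19·18 = 342 ≡ 1, so λ ≡ 16.
  x = λ² - 21 - 9 = 256 - 30 ≡ 9; y = λ·(21 - 9) - 8 ≡ 29. → (9, 29)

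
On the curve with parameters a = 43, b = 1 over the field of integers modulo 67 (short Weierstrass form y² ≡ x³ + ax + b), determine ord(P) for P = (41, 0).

2P: (41, 0) + (41, 0): same x and y₁ ≡ -y₂, so the sum is O.
2P = O, so the order is 2.

2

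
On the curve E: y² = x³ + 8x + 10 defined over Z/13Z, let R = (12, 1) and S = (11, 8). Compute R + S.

(0, 6)

(12, 1) + (11, 8). λ = (8 - 1)/(11 - 12) ≡ 7/12 mod 13. 12⁻¹ ≡ 12 (mod 13), so λ ≡ 6.
  x = λ² - 12 - 11 = 36 - 23 ≡ 0; y = λ·(12 - 0) - 1 ≡ 6. → (0, 6)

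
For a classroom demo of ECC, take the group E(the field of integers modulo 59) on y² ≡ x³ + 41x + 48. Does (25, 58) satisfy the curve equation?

yes

y² = 58² ≡ 1; x³ + 41x + 48 = 16698 ≡ 1 (mod 59). 1 = 1.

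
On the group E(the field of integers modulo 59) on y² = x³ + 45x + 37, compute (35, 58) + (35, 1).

The two points share x = 35 and their y-coordinates satisfy 58 + 1 ≡ 0 (mod 59), so they are inverses. Their sum is 𝒪.

O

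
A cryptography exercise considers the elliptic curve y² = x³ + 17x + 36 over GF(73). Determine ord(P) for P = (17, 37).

2P: tangent at (17, 37): λ = (3·17² + 17)/(2·37) ≡ 8/1. 1⁻¹ ≡ 1 (mod 73) since 1·1 = 1 ≡ 1, so λ ≡ 8·1 ≡ 8.
  x = λ² - 17 - 17 = 64 - 34 ≡ 30; y = λ·(17 - 30) - 37 ≡ 5. → (30, 5)
3P: (30, 5) + (17, 37). λ = (37 - 5)/(17 - 30) ≡ 32/60 mod 73. 60⁻¹ ≡ 28 (mod 73) since 60·28 = 1680 ≡ 1, so λ ≡ 20.
  x = λ² - 30 - 17 = 400 - 47 ≡ 61; y = λ·(30 - 61) - 5 ≡ 32. → (61, 32)
4P: (61, 32) + (17, 37). λ = (37 - 32)/(17 - 61) ≡ 5/29 mod 73. 29⁻¹ ≡ 68 (mod 73), so λ ≡ 48.
  x = λ² - 61 - 17 = 2304 - 78 ≡ 36; y = λ·(61 - 36) - 32 ≡ 0. → (36, 0)
5P: (36, 0) + (17, 37). λ = (37 - 0)/(17 - 36) ≡ 37/54 mod 73. 54⁻¹ ≡ 23 (mod 73), so λ ≡ 48.
  x = λ² - 36 - 17 = 2304 - 53 ≡ 61; y = λ·(36 - 61) - 0 ≡ 41. → (61, 41)
6P: (61, 41) + (17, 37). λ = (37 - 41)/(17 - 61) ≡ 69/29 mod 73. 29⁻¹ ≡ 68 (mod 73) since 29·68 = 1972 ≡ 1, so λ ≡ 20.
  x = λ² - 61 - 17 = 400 - 78 ≡ 30; y = λ·(61 - 30) - 41 ≡ 68. → (30, 68)
7P: (30, 68) + (17, 37). λ = (37 - 68)/(17 - 30) ≡ 42/60 mod 73. 60⁻¹ ≡ 28 (mod 73), so λ ≡ 8.
  x = λ² - 30 - 17 = 64 - 47 ≡ 17; y = λ·(30 - 17) - 68 ≡ 36. → (17, 36)
8P: (17, 36) + (17, 37): same x and y₁ ≡ -y₂, so the sum is ∞.
8P = ∞, so the order is 8.

8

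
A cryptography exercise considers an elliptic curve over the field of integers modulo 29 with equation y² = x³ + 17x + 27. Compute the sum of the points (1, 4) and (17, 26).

(7, 24)

(1, 4) + (17, 26). λ = (26 - 4)/(17 - 1) ≡ 22/16 mod 29. 16⁻¹ ≡ 20 (mod 29), so λ ≡ 5.
  x = λ² - 1 - 17 = 25 - 18 ≡ 7; y = λ·(1 - 7) - 4 ≡ 24. → (7, 24)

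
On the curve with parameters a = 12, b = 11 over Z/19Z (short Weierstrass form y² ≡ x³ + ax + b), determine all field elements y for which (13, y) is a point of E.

x³ + 12x + 11 = 2364 ≡ 8 (mod 19).
8 is a non-residue mod 19; no y exists.

none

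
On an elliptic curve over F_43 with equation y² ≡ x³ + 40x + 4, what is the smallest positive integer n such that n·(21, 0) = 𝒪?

2

2P: (21, 0) + (21, 0): same x and y₁ ≡ -y₂, so the sum is 𝒪.
2P = 𝒪, so the order is 2.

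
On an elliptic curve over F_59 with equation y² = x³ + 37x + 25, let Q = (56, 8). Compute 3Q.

(30, 46)

Repeated addition: build up to 3Q.
2Q: tangent at (56, 8): λ = (3·56² + 37)/(2·8) ≡ 5/16. 16⁻¹ ≡ 48 (mod 59) since 16·48 = 768 ≡ 1, so λ ≡ 5·48 ≡ 4.
  x = λ² - 56 - 56 = 16 - 112 ≡ 22; y = λ·(56 - 22) - 8 ≡ 10. → (22, 10)
3Q: (22, 10) + (56, 8). λ = (8 - 10)/(56 - 22) ≡ 57/34 mod 59. 34⁻¹ ≡ 33 (mod 59), so λ ≡ 52.
  x = λ² - 22 - 56 = 2704 - 78 ≡ 30; y = λ·(22 - 30) - 10 ≡ 46. → (30, 46)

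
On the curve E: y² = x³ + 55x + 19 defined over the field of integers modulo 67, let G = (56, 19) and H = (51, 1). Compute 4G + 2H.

(16, 38)

First 4G:
Repeated addition: build up to 4G.
2G: tangent at (56, 19): λ = (3·56² + 55)/(2·19) ≡ 16/38. 38⁻¹ ≡ 30 (mod 67) since 38·30 = 1140 ≡ 1, so λ ≡ 16·30 ≡ 11.
  x = λ² - 56 - 56 = 121 - 112 ≡ 9; y = λ·(56 - 9) - 19 ≡ 29. → (9, 29)
3G: (9, 29) + (56, 19). λ = (19 - 29)/(56 - 9) ≡ 57/47 mod 67. 47⁻¹ ≡ 10 (mod 67), so λ ≡ 34.
  x = λ² - 9 - 56 = 1156 - 65 ≡ 19; y = λ·(9 - 19) - 29 ≡ 33. → (19, 33)
4G: (19, 33) + (56, 19). λ = (19 - 33)/(56 - 19) ≡ 53/37 mod 67. 37⁻¹ ≡ 29 (mod 67), so λ ≡ 63.
  x = λ² - 19 - 56 = 3969 - 75 ≡ 8; y = λ·(19 - 8) - 33 ≡ 57. → (8, 57)
4G = (8, 57).
Next 2H:
Repeated addition: build up to 2H.
2H: tangent at (51, 1): λ = (3·51² + 55)/(2·1) ≡ 19/2. 2⁻¹ ≡ 34 (mod 67) since 2·34 = 68 ≡ 1, so λ ≡ 19·34 ≡ 43.
  x = λ² - 51 - 51 = 1849 - 102 ≡ 5; y = λ·(51 - 5) - 1 ≡ 34. → (5, 34)
2H = (5, 34).
Finally 4G + 2H:
(8, 57) + (5, 34). λ = (34 - 57)/(5 - 8) ≡ 44/64 mod 67. 64⁻¹ ≡ 22 (mod 67), so λ ≡ 30.
  x = λ² - 8 - 5 = 900 - 13 ≡ 16; y = λ·(8 - 16) - 57 ≡ 38. → (16, 38)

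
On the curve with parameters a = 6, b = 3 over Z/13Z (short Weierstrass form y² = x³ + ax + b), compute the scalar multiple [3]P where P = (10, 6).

(12, 10)

Repeated addition: build up to 3P.
2P: tangent at (10, 6): λ = (3·10² + 6)/(2·6) ≡ 7/12. 12⁻¹ ≡ 12 (mod 13), so λ ≡ 7·12 ≡ 6.
  x = λ² - 10 - 10 = 36 - 20 ≡ 3; y = λ·(10 - 3) - 6 ≡ 10. → (3, 10)
3P: (3, 10) + (10, 6). λ = (6 - 10)/(10 - 3) ≡ 9/7 mod 13. 7⁻¹ ≡ 2 (mod 13), so λ ≡ 5.
  x = λ² - 3 - 10 = 25 - 13 ≡ 12; y = λ·(3 - 12) - 10 ≡ 10. → (12, 10)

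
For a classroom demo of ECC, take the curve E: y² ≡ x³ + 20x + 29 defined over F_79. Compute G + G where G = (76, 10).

tangent at (76, 10): λ = (3·76² + 20)/(2·10) ≡ 47/20. 20⁻¹ ≡ 4 (mod 79), so λ ≡ 47·4 ≡ 30.
  x = λ² - 76 - 76 = 900 - 152 ≡ 37; y = λ·(76 - 37) - 10 ≡ 54. → (37, 54)

(37, 54)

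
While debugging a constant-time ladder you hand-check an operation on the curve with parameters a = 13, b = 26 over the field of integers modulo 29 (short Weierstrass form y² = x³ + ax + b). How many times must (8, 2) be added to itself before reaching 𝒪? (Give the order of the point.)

11

2P: tangent at (8, 2): λ = (3·8² + 13)/(2·2) ≡ 2/4. 4⁻¹ ≡ 22 (mod 29), so λ ≡ 2·22 ≡ 15.
  x = λ² - 8 - 8 = 225 - 16 ≡ 6; y = λ·(8 - 6) - 2 ≡ 28. → (6, 28)
3P: (6, 28) + (8, 2). λ = (2 - 28)/(8 - 6) ≡ 3/2 mod 29. 2⁻¹ ≡ 15 (mod 29), so λ ≡ 16.
  x = λ² - 6 - 8 = 256 - 14 ≡ 10; y = λ·(6 - 10) - 28 ≡ 24. → (10, 24)
4P: (10, 24) + (8, 2). λ = (2 - 24)/(8 - 10) ≡ 7/27 mod 29. 27⁻¹ ≡ 14 (mod 29) since 27·14 = 378 ≡ 1, so λ ≡ 11.
  x = λ² - 10 - 8 = 121 - 18 ≡ 16; y = λ·(10 - 16) - 24 ≡ 26. → (16, 26)
5P: (16, 26) + (8, 2). λ = (2 - 26)/(8 - 16) ≡ 5/21 mod 29. 21⁻¹ ≡ 18 (mod 29) since 21·18 = 378 ≡ 1, so λ ≡ 3.
  x = λ² - 16 - 8 = 9 - 24 ≡ 14; y = λ·(16 - 14) - 26 ≡ 9. → (14, 9)
6P: (14, 9) + (8, 2). λ = (2 - 9)/(8 - 14) ≡ 22/23 mod 29. 23⁻¹ ≡ 24 (mod 29) since 23·24 = 552 ≡ 1, so λ ≡ 6.
  x = λ² - 14 - 8 = 36 - 22 ≡ 14; y = λ·(14 - 14) - 9 ≡ 20. → (14, 20)
7P: (14, 20) + (8, 2). λ = (2 - 20)/(8 - 14) ≡ 11/23 mod 29. 23⁻¹ ≡ 24 (mod 29) since 23·24 = 552 ≡ 1, so λ ≡ 3.
  x = λ² - 14 - 8 = 9 - 22 ≡ 16; y = λ·(14 - 16) - 20 ≡ 3. → (16, 3)
8P: (16, 3) + (8, 2). λ = (2 - 3)/(8 - 16) ≡ 28/21 mod 29. 21⁻¹ ≡ 18 (mod 29), so λ ≡ 11.
  x = λ² - 16 - 8 = 121 - 24 ≡ 10; y = λ·(16 - 10) - 3 ≡ 5. → (10, 5)
9P: (10, 5) + (8, 2). λ = (2 - 5)/(8 - 10) ≡ 26/27 mod 29. 27⁻¹ ≡ 14 (mod 29), so λ ≡ 16.
  x = λ² - 10 - 8 = 256 - 18 ≡ 6; y = λ·(10 - 6) - 5 ≡ 1. → (6, 1)
10P: (6, 1) + (8, 2). λ = (2 - 1)/(8 - 6) ≡ 1/2 mod 29. 2⁻¹ ≡ 15 (mod 29), so λ ≡ 15.
  x = λ² - 6 - 8 = 225 - 14 ≡ 8; y = λ·(6 - 8) - 1 ≡ 27. → (8, 27)
11P: (8, 27) + (8, 2): same x and y₁ ≡ -y₂, so the sum is 𝒪.
11P = 𝒪, so the order is 11.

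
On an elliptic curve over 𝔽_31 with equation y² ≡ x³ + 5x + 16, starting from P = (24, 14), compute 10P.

Double-and-add on 10 = (1010)₂. Start with P = (24, 14) for the leading 1-bit.
double: tangent at (24, 14): λ = (3·24² + 5)/(2·14) ≡ 28/28. 28⁻¹ ≡ 10 (mod 31), so λ ≡ 28·10 ≡ 1.
  x = λ² - 24 - 24 = 1 - 48 ≡ 15; y = λ·(24 - 15) - 14 ≡ 26. → (15, 26)
double: tangent at (15, 26): λ = (3·15² + 5)/(2·26) ≡ 29/21. 21⁻¹ ≡ 3 (mod 31), so λ ≡ 29·3 ≡ 25.
  x = λ² - 15 - 15 = 625 - 30 ≡ 6; y = λ·(15 - 6) - 26 ≡ 13. → (6, 13)
add P: (6, 13) + (24, 14). λ = (14 - 13)/(24 - 6) ≡ 1/18 mod 31. 18⁻¹ ≡ 19 (mod 31), so λ ≡ 19.
  x = λ² - 6 - 24 = 361 - 30 ≡ 21; y = λ·(6 - 21) - 13 ≡ 12. → (21, 12)
double: tangent at (21, 12): λ = (3·21² + 5)/(2·12) ≡ 26/24. 24⁻¹ ≡ 22 (mod 31), so λ ≡ 26·22 ≡ 14.
  x = λ² - 21 - 21 = 196 - 42 ≡ 30; y = λ·(21 - 30) - 12 ≡ 17. → (30, 17)

(30, 17)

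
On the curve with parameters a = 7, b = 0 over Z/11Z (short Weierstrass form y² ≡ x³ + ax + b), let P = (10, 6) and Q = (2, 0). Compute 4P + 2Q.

First 4P:
Repeated addition: build up to 4P.
2P: tangent at (10, 6): λ = (3·10² + 7)/(2·6) ≡ 10/1. 1⁻¹ ≡ 1 (mod 11) since 1·1 = 1 ≡ 1, so λ ≡ 10·1 ≡ 10.
  x = λ² - 10 - 10 = 100 - 20 ≡ 3; y = λ·(10 - 3) - 6 ≡ 9. → (3, 9)
3P: (3, 9) + (10, 6). λ = (6 - 9)/(10 - 3) ≡ 8/7 mod 11. 7⁻¹ ≡ 8 (mod 11) since 7·8 = 56 ≡ 1, so λ ≡ 9.
  x = λ² - 3 - 10 = 81 - 13 ≡ 2; y = λ·(3 - 2) - 9 ≡ 0. → (2, 0)
4P: (2, 0) + (10, 6). λ = (6 - 0)/(10 - 2) ≡ 6/8 mod 11. 8⁻¹ ≡ 7 (mod 11), so λ ≡ 9.
  x = λ² - 2 - 10 = 81 - 12 ≡ 3; y = λ·(2 - 3) - 0 ≡ 2. → (3, 2)
4P = (3, 2).
Next 2Q:
Repeated addition: build up to 2Q.
2Q: (2, 0) + (2, 0): same x and y₁ ≡ -y₂, so the sum is ∞.
2Q = ∞.
Finally 4P + 2Q:
(3, 2) + ∞ = (3, 2) (identity).

(3, 2)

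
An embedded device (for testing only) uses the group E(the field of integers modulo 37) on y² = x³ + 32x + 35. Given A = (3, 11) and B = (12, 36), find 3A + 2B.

First 3A:
Repeated addition: build up to 3A.
2A: tangent at (3, 11): λ = (3·3² + 32)/(2·11) ≡ 22/22. 22⁻¹ ≡ 32 (mod 37) since 22·32 = 704 ≡ 1, so λ ≡ 22·32 ≡ 1.
  x = λ² - 3 - 3 = 1 - 6 ≡ 32; y = λ·(3 - 32) - 11 ≡ 34. → (32, 34)
3A: (32, 34) + (3, 11). λ = (11 - 34)/(3 - 32) ≡ 14/8 mod 37. 8⁻¹ ≡ 14 (mod 37), so λ ≡ 11.
  x = λ² - 32 - 3 = 121 - 35 ≡ 12; y = λ·(32 - 12) - 34 ≡ 1. → (12, 1)
3A = (12, 1).
Next 2B:
Repeated addition: build up to 2B.
2B: tangent at (12, 36): λ = (3·12² + 32)/(2·36) ≡ 20/35. 35⁻¹ ≡ 18 (mod 37) since 35·18 = 630 ≡ 1, so λ ≡ 20·18 ≡ 27.
  x = λ² - 12 - 12 = 729 - 24 ≡ 2; y = λ·(12 - 2) - 36 ≡ 12. → (2, 12)
2B = (2, 12).
Finally 3A + 2B:
(12, 1) + (2, 12). λ = (12 - 1)/(2 - 12) ≡ 11/27 mod 37. 27⁻¹ ≡ 11 (mod 37) since 27·11 = 297 ≡ 1, so λ ≡ 10.
  x = λ² - 12 - 2 = 100 - 14 ≡ 12; y = λ·(12 - 12) - 1 ≡ 36. → (12, 36)

(12, 36)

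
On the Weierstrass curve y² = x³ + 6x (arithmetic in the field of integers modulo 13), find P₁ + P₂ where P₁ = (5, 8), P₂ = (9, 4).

(0, 0)

(5, 8) + (9, 4). λ = (4 - 8)/(9 - 5) ≡ 9/4 mod 13. 4⁻¹ ≡ 10 (mod 13) since 4·10 = 40 ≡ 1, so λ ≡ 12.
  x = λ² - 5 - 9 = 144 - 14 ≡ 0; y = λ·(5 - 0) - 8 ≡ 0. → (0, 0)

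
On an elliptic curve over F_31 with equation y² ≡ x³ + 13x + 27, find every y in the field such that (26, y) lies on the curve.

x³ + 13x + 27 = 17941 ≡ 23 (mod 31).
23 is a non-residue mod 31; no y exists.

none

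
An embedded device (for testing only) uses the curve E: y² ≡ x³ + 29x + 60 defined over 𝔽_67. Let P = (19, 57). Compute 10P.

Repeated addition: build up to 10P.
2P: tangent at (19, 57): λ = (3·19² + 29)/(2·57) ≡ 40/47. 47⁻¹ ≡ 10 (mod 67), so λ ≡ 40·10 ≡ 65.
  x = λ² - 19 - 19 = 4225 - 38 ≡ 33; y = λ·(19 - 33) - 57 ≡ 38. → (33, 38)
3P: (33, 38) + (19, 57). λ = (57 - 38)/(19 - 33) ≡ 19/53 mod 67. 53⁻¹ ≡ 43 (mod 67) since 53·43 = 2279 ≡ 1, so λ ≡ 13.
  x = λ² - 33 - 19 = 169 - 52 ≡ 50; y = λ·(33 - 50) - 38 ≡ 9. → (50, 9)
4P: (50, 9) + (19, 57). λ = (57 - 9)/(19 - 50) ≡ 48/36 mod 67. 36⁻¹ ≡ 54 (mod 67), so λ ≡ 46.
  x = λ² - 50 - 19 = 2116 - 69 ≡ 37; y = λ·(50 - 37) - 9 ≡ 53. → (37, 53)
5P: (37, 53) + (19, 57). λ = (57 - 53)/(19 - 37) ≡ 4/49 mod 67. 49⁻¹ ≡ 26 (mod 67), so λ ≡ 37.
  x = λ² - 37 - 19 = 1369 - 56 ≡ 40; y = λ·(37 - 40) - 53 ≡ 37. → (40, 37)
6P: (40, 37) + (19, 57). λ = (57 - 37)/(19 - 40) ≡ 20/46 mod 67. 46⁻¹ ≡ 51 (mod 67) since 46·51 = 2346 ≡ 1, so λ ≡ 15.
  x = λ² - 40 - 19 = 225 - 59 ≡ 32; y = λ·(40 - 32) - 37 ≡ 16. → (32, 16)
7P: (32, 16) + (19, 57). λ = (57 - 16)/(19 - 32) ≡ 41/54 mod 67. 54⁻¹ ≡ 36 (mod 67), so λ ≡ 2.
  x = λ² - 32 - 19 = 4 - 51 ≡ 20; y = λ·(32 - 20) - 16 ≡ 8. → (20, 8)
8P: (20, 8) + (19, 57). λ = (57 - 8)/(19 - 20) ≡ 49/66 mod 67. 66⁻¹ ≡ 66 (mod 67), so λ ≡ 18.
  x = λ² - 20 - 19 = 324 - 39 ≡ 17; y = λ·(20 - 17) - 8 ≡ 46. → (17, 46)
9P: (17, 46) + (19, 57). λ = (57 - 46)/(19 - 17) ≡ 11/2 mod 67. 2⁻¹ ≡ 34 (mod 67), so λ ≡ 39.
  x = λ² - 17 - 19 = 1521 - 36 ≡ 11; y = λ·(17 - 11) - 46 ≡ 54. → (11, 54)
10P: (11, 54) + (19, 57). λ = (57 - 54)/(19 - 11) ≡ 3/8 mod 67. 8⁻¹ ≡ 42 (mod 67) since 8·42 = 336 ≡ 1, so λ ≡ 59.
  x = λ² - 11 - 19 = 3481 - 30 ≡ 34; y = λ·(11 - 34) - 54 ≡ 63. → (34, 63)

(34, 63)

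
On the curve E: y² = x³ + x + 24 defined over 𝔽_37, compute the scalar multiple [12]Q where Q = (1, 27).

Double-and-add on 12 = (1100)₂. Start with Q = (1, 27) for the leading 1-bit.
double: tangent at (1, 27): λ = (3·1² + 1)/(2·27) ≡ 4/17. 17⁻¹ ≡ 24 (mod 37) since 17·24 = 408 ≡ 1, so λ ≡ 4·24 ≡ 22.
  x = λ² - 1 - 1 = 484 - 2 ≡ 1; y = λ·(1 - 1) - 27 ≡ 10. → (1, 10)
add Q: (1, 10) + (1, 27): same x and y₁ ≡ -y₂, so the sum is O.
double: O + O = O (identity).
double: O + O = O (identity).

O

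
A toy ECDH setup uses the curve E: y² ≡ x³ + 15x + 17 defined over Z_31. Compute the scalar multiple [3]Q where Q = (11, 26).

Repeated addition: build up to 3Q.
2Q: tangent at (11, 26): λ = (3·11² + 15)/(2·26) ≡ 6/21. 21⁻¹ ≡ 3 (mod 31) since 21·3 = 63 ≡ 1, so λ ≡ 6·3 ≡ 18.
  x = λ² - 11 - 11 = 324 - 22 ≡ 23; y = λ·(11 - 23) - 26 ≡ 6. → (23, 6)
3Q: (23, 6) + (11, 26). λ = (26 - 6)/(11 - 23) ≡ 20/19 mod 31. 19⁻¹ ≡ 18 (mod 31), so λ ≡ 19.
  x = λ² - 23 - 11 = 361 - 34 ≡ 17; y = λ·(23 - 17) - 6 ≡ 15. → (17, 15)

(17, 15)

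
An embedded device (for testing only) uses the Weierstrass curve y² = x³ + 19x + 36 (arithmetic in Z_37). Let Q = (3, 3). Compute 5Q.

(4, 19)

Double-and-add on 5 = (101)₂. Start with Q = (3, 3) for the leading 1-bit.
double: tangent at (3, 3): λ = (3·3² + 19)/(2·3) ≡ 9/6. 6⁻¹ ≡ 31 (mod 37) since 6·31 = 186 ≡ 1, so λ ≡ 9·31 ≡ 20.
  x = λ² - 3 - 3 = 400 - 6 ≡ 24; y = λ·(3 - 24) - 3 ≡ 21. → (24, 21)
double: tangent at (24, 21): λ = (3·24² + 19)/(2·21) ≡ 8/5. 5⁻¹ ≡ 15 (mod 37), so λ ≡ 8·15 ≡ 9.
  x = λ² - 24 - 24 = 81 - 48 ≡ 33; y = λ·(24 - 33) - 21 ≡ 9. → (33, 9)
add Q: (33, 9) + (3, 3). λ = (3 - 9)/(3 - 33) ≡ 31/7 mod 37. 7⁻¹ ≡ 16 (mod 37), so λ ≡ 15.
  x = λ² - 33 - 3 = 225 - 36 ≡ 4; y = λ·(33 - 4) - 9 ≡ 19. → (4, 19)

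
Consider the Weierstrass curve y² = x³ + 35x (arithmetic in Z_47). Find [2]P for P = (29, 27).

tangent at (29, 27): λ = (3·29² + 35)/(2·27) ≡ 20/7. 7⁻¹ ≡ 27 (mod 47), so λ ≡ 20·27 ≡ 23.
  x = λ² - 29 - 29 = 529 - 58 ≡ 1; y = λ·(29 - 1) - 27 ≡ 6. → (1, 6)

(1, 6)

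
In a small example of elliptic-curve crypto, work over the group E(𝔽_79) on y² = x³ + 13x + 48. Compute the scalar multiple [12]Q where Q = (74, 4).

(44, 57)

Repeated addition: build up to 12Q.
2Q: tangent at (74, 4): λ = (3·74² + 13)/(2·4) ≡ 9/8. 8⁻¹ ≡ 10 (mod 79) since 8·10 = 80 ≡ 1, so λ ≡ 9·10 ≡ 11.
  x = λ² - 74 - 74 = 121 - 148 ≡ 52; y = λ·(74 - 52) - 4 ≡ 1. → (52, 1)
3Q: (52, 1) + (74, 4). λ = (4 - 1)/(74 - 52) ≡ 3/22 mod 79. 22⁻¹ ≡ 18 (mod 79) since 22·18 = 396 ≡ 1, so λ ≡ 54.
  x = λ² - 52 - 74 = 2916 - 126 ≡ 25; y = λ·(52 - 25) - 1 ≡ 35. → (25, 35)
4Q: (25, 35) + (74, 4). λ = (4 - 35)/(74 - 25) ≡ 48/49 mod 79. 49⁻¹ ≡ 50 (mod 79) since 49·50 = 2450 ≡ 1, so λ ≡ 30.
  x = λ² - 25 - 74 = 900 - 99 ≡ 11; y = λ·(25 - 11) - 35 ≡ 69. → (11, 69)
5Q: (11, 69) + (74, 4). λ = (4 - 69)/(74 - 11) ≡ 14/63 mod 79. 63⁻¹ ≡ 74 (mod 79) since 63·74 = 4662 ≡ 1, so λ ≡ 9.
  x = λ² - 11 - 74 = 81 - 85 ≡ 75; y = λ·(11 - 75) - 69 ≡ 66. → (75, 66)
6Q: (75, 66) + (74, 4). λ = (4 - 66)/(74 - 75) ≡ 17/78 mod 79. 78⁻¹ ≡ 78 (mod 79), so λ ≡ 62.
  x = λ² - 75 - 74 = 3844 - 149 ≡ 61; y = λ·(75 - 61) - 66 ≡ 12. → (61, 12)
7Q: (61, 12) + (74, 4). λ = (4 - 12)/(74 - 61) ≡ 71/13 mod 79. 13⁻¹ ≡ 73 (mod 79), so λ ≡ 48.
  x = λ² - 61 - 74 = 2304 - 135 ≡ 36; y = λ·(61 - 36) - 12 ≡ 3. → (36, 3)
8Q: (36, 3) + (74, 4). λ = (4 - 3)/(74 - 36) ≡ 1/38 mod 79. 38⁻¹ ≡ 52 (mod 79), so λ ≡ 52.
  x = λ² - 36 - 74 = 2704 - 110 ≡ 66; y = λ·(36 - 66) - 3 ≡ 17. → (66, 17)
9Q: (66, 17) + (74, 4). λ = (4 - 17)/(74 - 66) ≡ 66/8 mod 79. 8⁻¹ ≡ 10 (mod 79), so λ ≡ 28.
  x = λ² - 66 - 74 = 784 - 140 ≡ 12; y = λ·(66 - 12) - 17 ≡ 73. → (12, 73)
10Q: (12, 73) + (74, 4). λ = (4 - 73)/(74 - 12) ≡ 10/62 mod 79. 62⁻¹ ≡ 65 (mod 79), so λ ≡ 18.
  x = λ² - 12 - 74 = 324 - 86 ≡ 1; y = λ·(12 - 1) - 73 ≡ 46. → (1, 46)
11Q: (1, 46) + (74, 4). λ = (4 - 46)/(74 - 1) ≡ 37/73 mod 79. 73⁻¹ ≡ 13 (mod 79) since 73·13 = 949 ≡ 1, so λ ≡ 7.
  x = λ² - 1 - 74 = 49 - 75 ≡ 53; y = λ·(1 - 53) - 46 ≡ 64. → (53, 64)
12Q: (53, 64) + (74, 4). λ = (4 - 64)/(74 - 53) ≡ 19/21 mod 79. 21⁻¹ ≡ 64 (mod 79) since 21·64 = 1344 ≡ 1, so λ ≡ 31.
  x = λ² - 53 - 74 = 961 - 127 ≡ 44; y = λ·(53 - 44) - 64 ≡ 57. → (44, 57)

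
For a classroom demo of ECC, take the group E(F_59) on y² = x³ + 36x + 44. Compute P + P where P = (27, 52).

tangent at (27, 52): λ = (3·27² + 36)/(2·52) ≡ 40/45. 45⁻¹ ≡ 21 (mod 59) since 45·21 = 945 ≡ 1, so λ ≡ 40·21 ≡ 14.
  x = λ² - 27 - 27 = 196 - 54 ≡ 24; y = λ·(27 - 24) - 52 ≡ 49. → (24, 49)

(24, 49)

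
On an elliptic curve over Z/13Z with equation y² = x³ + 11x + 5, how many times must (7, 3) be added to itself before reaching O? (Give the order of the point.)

2P: tangent at (7, 3): λ = (3·7² + 11)/(2·3) ≡ 2/6. 6⁻¹ ≡ 11 (mod 13), so λ ≡ 2·11 ≡ 9.
  x = λ² - 7 - 7 = 81 - 14 ≡ 2; y = λ·(7 - 2) - 3 ≡ 3. → (2, 3)
3P: (2, 3) + (7, 3). λ = (3 - 3)/(7 - 2) ≡ 0/5 mod 13. 5⁻¹ ≡ 8 (mod 13) since 5·8 = 40 ≡ 1, so λ ≡ 0.
  x = λ² - 2 - 7 = 0 - 9 ≡ 4; y = λ·(2 - 4) - 3 ≡ 10. → (4, 10)
4P: (4, 10) + (7, 3). λ = (3 - 10)/(7 - 4) ≡ 6/3 mod 13. 3⁻¹ ≡ 9 (mod 13), so λ ≡ 2.
  x = λ² - 4 - 7 = 4 - 11 ≡ 6; y = λ·(4 - 6) - 10 ≡ 12. → (6, 12)
5P: (6, 12) + (7, 3). λ = (3 - 12)/(7 - 6) ≡ 4/1 mod 13. 1⁻¹ ≡ 1 (mod 13), so λ ≡ 4.
  x = λ² - 6 - 7 = 16 - 13 ≡ 3; y = λ·(6 - 3) - 12 ≡ 0. → (3, 0)
6P: (3, 0) + (7, 3). λ = (3 - 0)/(7 - 3) ≡ 3/4 mod 13. 4⁻¹ ≡ 10 (mod 13) since 4·10 = 40 ≡ 1, so λ ≡ 4.
  x = λ² - 3 - 7 = 16 - 10 ≡ 6; y = λ·(3 - 6) - 0 ≡ 1. → (6, 1)
7P: (6, 1) + (7, 3). λ = (3 - 1)/(7 - 6) ≡ 2/1 mod 13. 1⁻¹ ≡ 1 (mod 13), so λ ≡ 2.
  x = λ² - 6 - 7 = 4 - 13 ≡ 4; y = λ·(6 - 4) - 1 ≡ 3. → (4, 3)
8P: (4, 3) + (7, 3). λ = (3 - 3)/(7 - 4) ≡ 0/3 mod 13. 3⁻¹ ≡ 9 (mod 13) since 3·9 = 27 ≡ 1, so λ ≡ 0.
  x = λ² - 4 - 7 = 0 - 11 ≡ 2; y = λ·(4 - 2) - 3 ≡ 10. → (2, 10)
9P: (2, 10) + (7, 3). λ = (3 - 10)/(7 - 2) ≡ 6/5 mod 13. 5⁻¹ ≡ 8 (mod 13), so λ ≡ 9.
  x = λ² - 2 - 7 = 81 - 9 ≡ 7; y = λ·(2 - 7) - 10 ≡ 10. → (7, 10)
10P: (7, 10) + (7, 3): same x and y₁ ≡ -y₂, so the sum is O.
10P = O, so the order is 10.

10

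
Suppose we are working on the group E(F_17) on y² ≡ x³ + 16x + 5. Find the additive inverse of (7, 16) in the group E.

(7, 1)

-(7, 16) = (7, -16 mod 17) = (7, 1).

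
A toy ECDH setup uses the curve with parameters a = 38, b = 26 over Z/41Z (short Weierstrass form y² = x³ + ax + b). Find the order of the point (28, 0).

2

2P: (28, 0) + (28, 0): same x and y₁ ≡ -y₂, so the sum is the point at infinity.
2P = the point at infinity, so the order is 2.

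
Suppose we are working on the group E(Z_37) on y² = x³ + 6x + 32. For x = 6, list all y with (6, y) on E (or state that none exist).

5, 32

x³ + 6x + 32 = 284 ≡ 25 (mod 37).
Square roots of 25 mod 37: 5 and 32 (since 5² = 25 ≡ 25).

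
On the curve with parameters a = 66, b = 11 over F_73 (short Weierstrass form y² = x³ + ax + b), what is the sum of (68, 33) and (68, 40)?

O

The two points share x = 68 and their y-coordinates satisfy 33 + 40 ≡ 0 (mod 73), so they are inverses. Their sum is the point at infinity.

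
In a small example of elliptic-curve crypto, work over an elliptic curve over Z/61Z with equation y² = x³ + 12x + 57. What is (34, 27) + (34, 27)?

tangent at (34, 27): λ = (3·34² + 12)/(2·27) ≡ 3/54. 54⁻¹ ≡ 26 (mod 61), so λ ≡ 3·26 ≡ 17.
  x = λ² - 34 - 34 = 289 - 68 ≡ 38; y = λ·(34 - 38) - 27 ≡ 27. → (38, 27)

(38, 27)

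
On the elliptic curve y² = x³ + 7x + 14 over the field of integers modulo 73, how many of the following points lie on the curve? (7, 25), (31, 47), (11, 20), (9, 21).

4

(7, 25): 25² ≡ 41, rhs ≡ 41 → on.
(31, 47): 47² ≡ 19, rhs ≡ 19 → on.
(11, 20): 20² ≡ 35, rhs ≡ 35 → on.
(9, 21): 21² ≡ 3, rhs ≡ 3 → on.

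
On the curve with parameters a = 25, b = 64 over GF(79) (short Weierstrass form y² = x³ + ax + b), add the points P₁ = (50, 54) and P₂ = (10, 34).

(39, 70)

(50, 54) + (10, 34). λ = (34 - 54)/(10 - 50) ≡ 59/39 mod 79. 39⁻¹ ≡ 77 (mod 79), so λ ≡ 40.
  x = λ² - 50 - 10 = 1600 - 60 ≡ 39; y = λ·(50 - 39) - 54 ≡ 70. → (39, 70)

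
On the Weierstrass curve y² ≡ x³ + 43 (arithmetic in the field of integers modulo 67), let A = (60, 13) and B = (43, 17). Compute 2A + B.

First 2A:
Repeated addition: build up to 2A.
2A: tangent at (60, 13): λ = (3·60² + 0)/(2·13) ≡ 13/26. 26⁻¹ ≡ 49 (mod 67), so λ ≡ 13·49 ≡ 34.
  x = λ² - 60 - 60 = 1156 - 120 ≡ 31; y = λ·(60 - 31) - 13 ≡ 35. → (31, 35)
2A = (31, 35).
Finally 2A + B:
(31, 35) + (43, 17). λ = (17 - 35)/(43 - 31) ≡ 49/12 mod 67. 12⁻¹ ≡ 28 (mod 67), so λ ≡ 32.
  x = λ² - 31 - 43 = 1024 - 74 ≡ 12; y = λ·(31 - 12) - 35 ≡ 37. → (12, 37)

(12, 37)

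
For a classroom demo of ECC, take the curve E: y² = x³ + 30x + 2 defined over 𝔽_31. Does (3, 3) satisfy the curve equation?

y² = 3² ≡ 9; x³ + 30x + 2 = 119 ≡ 26 (mod 31). 9 ≠ 26.

no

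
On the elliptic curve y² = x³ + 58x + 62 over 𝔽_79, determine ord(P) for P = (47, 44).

2P: tangent at (47, 44): λ = (3·47² + 58)/(2·44) ≡ 49/9. 9⁻¹ ≡ 44 (mod 79), so λ ≡ 49·44 ≡ 23.
  x = λ² - 47 - 47 = 529 - 94 ≡ 40; y = λ·(47 - 40) - 44 ≡ 38. → (40, 38)
3P: (40, 38) + (47, 44). λ = (44 - 38)/(47 - 40) ≡ 6/7 mod 79. 7⁻¹ ≡ 34 (mod 79), so λ ≡ 46.
  x = λ² - 40 - 47 = 2116 - 87 ≡ 54; y = λ·(40 - 54) - 38 ≡ 29. → (54, 29)
4P: (54, 29) + (47, 44). λ = (44 - 29)/(47 - 54) ≡ 15/72 mod 79. 72⁻¹ ≡ 45 (mod 79) since 72·45 = 3240 ≡ 1, so λ ≡ 43.
  x = λ² - 54 - 47 = 1849 - 101 ≡ 10; y = λ·(54 - 10) - 29 ≡ 46. → (10, 46)
5P: (10, 46) + (47, 44). λ = (44 - 46)/(47 - 10) ≡ 77/37 mod 79. 37⁻¹ ≡ 47 (mod 79), so λ ≡ 64.
  x = λ² - 10 - 47 = 4096 - 57 ≡ 10; y = λ·(10 - 10) - 46 ≡ 33. → (10, 33)
6P: (10, 33) + (47, 44). λ = (44 - 33)/(47 - 10) ≡ 11/37 mod 79. 37⁻¹ ≡ 47 (mod 79) since 37·47 = 1739 ≡ 1, so λ ≡ 43.
  x = λ² - 10 - 47 = 1849 - 57 ≡ 54; y = λ·(10 - 54) - 33 ≡ 50. → (54, 50)
7P: (54, 50) + (47, 44). λ = (44 - 50)/(47 - 54) ≡ 73/72 mod 79. 72⁻¹ ≡ 45 (mod 79), so λ ≡ 46.
  x = λ² - 54 - 47 = 2116 - 101 ≡ 40; y = λ·(54 - 40) - 50 ≡ 41. → (40, 41)
8P: (40, 41) + (47, 44). λ = (44 - 41)/(47 - 40) ≡ 3/7 mod 79. 7⁻¹ ≡ 34 (mod 79) since 7·34 = 238 ≡ 1, so λ ≡ 23.
  x = λ² - 40 - 47 = 529 - 87 ≡ 47; y = λ·(40 - 47) - 41 ≡ 35. → (47, 35)
9P: (47, 35) + (47, 44): same x and y₁ ≡ -y₂, so the sum is 𝒪.
9P = 𝒪, so the order is 9.

9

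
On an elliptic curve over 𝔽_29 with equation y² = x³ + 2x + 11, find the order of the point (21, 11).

2P: tangent at (21, 11): λ = (3·21² + 2)/(2·11) ≡ 20/22. 22⁻¹ ≡ 4 (mod 29) since 22·4 = 88 ≡ 1, so λ ≡ 20·4 ≡ 22.
  x = λ² - 21 - 21 = 484 - 42 ≡ 7; y = λ·(21 - 7) - 11 ≡ 7. → (7, 7)
3P: (7, 7) + (21, 11). λ = (11 - 7)/(21 - 7) ≡ 4/14 mod 29. 14⁻¹ ≡ 27 (mod 29), so λ ≡ 21.
  x = λ² - 7 - 21 = 441 - 28 ≡ 7; y = λ·(7 - 7) - 7 ≡ 22. → (7, 22)
4P: (7, 22) + (21, 11). λ = (11 - 22)/(21 - 7) ≡ 18/14 mod 29. 14⁻¹ ≡ 27 (mod 29) since 14·27 = 378 ≡ 1, so λ ≡ 22.
  x = λ² - 7 - 21 = 484 - 28 ≡ 21; y = λ·(7 - 21) - 22 ≡ 18. → (21, 18)
5P: (21, 18) + (21, 11): same x and y₁ ≡ -y₂, so the sum is ∞.
5P = ∞, so the order is 5.

5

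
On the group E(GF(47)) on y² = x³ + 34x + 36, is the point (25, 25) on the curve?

y² = 25² ≡ 14; x³ + 34x + 36 = 16511 ≡ 14 (mod 47). 14 = 14.

yes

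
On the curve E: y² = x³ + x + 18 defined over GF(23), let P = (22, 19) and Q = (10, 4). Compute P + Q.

(22, 19) + (10, 4). λ = (4 - 19)/(10 - 22) ≡ 8/11 mod 23. 11⁻¹ ≡ 21 (mod 23), so λ ≡ 7.
  x = λ² - 22 - 10 = 49 - 32 ≡ 17; y = λ·(22 - 17) - 19 ≡ 16. → (17, 16)

(17, 16)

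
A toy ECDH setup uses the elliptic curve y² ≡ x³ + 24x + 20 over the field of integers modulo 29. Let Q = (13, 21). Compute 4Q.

Double-and-add on 4 = (100)₂. Start with Q = (13, 21) for the leading 1-bit.
double: tangent at (13, 21): λ = (3·13² + 24)/(2·21) ≡ 9/13. 13⁻¹ ≡ 9 (mod 29) since 13·9 = 117 ≡ 1, so λ ≡ 9·9 ≡ 23.
  x = λ² - 13 - 13 = 529 - 26 ≡ 10; y = λ·(13 - 10) - 21 ≡ 19. → (10, 19)
double: tangent at (10, 19): λ = (3·10² + 24)/(2·19) ≡ 5/9. 9⁻¹ ≡ 13 (mod 29), so λ ≡ 5·13 ≡ 7.
  x = λ² - 10 - 10 = 49 - 20 ≡ 0; y = λ·(10 - 0) - 19 ≡ 22. → (0, 22)

(0, 22)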